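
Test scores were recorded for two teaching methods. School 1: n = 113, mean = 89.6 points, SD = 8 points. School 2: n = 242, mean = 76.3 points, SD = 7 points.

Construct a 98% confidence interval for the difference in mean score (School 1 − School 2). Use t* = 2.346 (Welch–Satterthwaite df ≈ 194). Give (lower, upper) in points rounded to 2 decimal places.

Per-group SEs: s₁/√n₁ = 8/√113 = 0.7526, s₂/√n₂ = 7/√242 = 0.4500.
Unpooled SE of the difference: √(0.56640676 + 0.2025) = 0.8769.
Margin of error = t* · SE = 2.346 × 0.8769 = 2.0572.
x̄₁ − x̄₂ = 89.6 − 76.3 = 13.3000.
CI: 13.3000 ± 2.0572 = (11.24, 15.36).

(11.24, 15.36)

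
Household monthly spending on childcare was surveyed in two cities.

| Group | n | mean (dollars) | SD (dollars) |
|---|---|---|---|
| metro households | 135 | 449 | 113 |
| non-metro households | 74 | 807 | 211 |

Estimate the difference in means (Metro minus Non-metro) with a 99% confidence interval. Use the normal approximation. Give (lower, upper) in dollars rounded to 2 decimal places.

Per-group SEs: s₁/√n₁ = 113/√135 = 9.7255, s₂/√n₂ = 211/√74 = 24.5283.
Unpooled SE of the difference: √(94.58535025 + 601.63750089) = 26.3860.
Margin of error = z* · SE = 2.576 × 26.3860 = 67.9703.
x̄₁ − x̄₂ = 449 − 807 = -358.0000.
CI: -358.0000 ± 67.9703 = (-425.97, -290.03).

(-425.97, -290.03)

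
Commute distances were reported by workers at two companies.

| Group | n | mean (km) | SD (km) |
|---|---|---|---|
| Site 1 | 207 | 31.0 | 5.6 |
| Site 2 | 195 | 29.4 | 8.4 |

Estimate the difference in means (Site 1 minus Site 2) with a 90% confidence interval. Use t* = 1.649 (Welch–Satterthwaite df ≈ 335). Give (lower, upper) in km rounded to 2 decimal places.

(0.42, 2.78)

SE₁ = s₁/√n₁ = 5.6/√207 = 0.3892; SE₂ = 8.4/√195 = 0.6015.
Independent samples, unequal variances: SE_diff = √(SE₁² + SE₂²) = √(0.15147664 + 0.36180225) = 0.7164.
t* = 1.649, so margin of error = 1.649 × 0.7164 = 1.1813.
Difference in means = 31.0 − 29.4 = 1.6000.
1.6000 ± 1.1813 → (0.42, 2.78).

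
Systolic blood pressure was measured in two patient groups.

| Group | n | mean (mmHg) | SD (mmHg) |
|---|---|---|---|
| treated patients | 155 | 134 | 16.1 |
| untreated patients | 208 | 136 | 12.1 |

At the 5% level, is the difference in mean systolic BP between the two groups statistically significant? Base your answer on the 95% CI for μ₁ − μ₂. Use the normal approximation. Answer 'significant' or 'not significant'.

SE₁ = s₁/√n₁ = 16.1/√155 = 1.2932; SE₂ = 12.1/√208 = 0.8390.
Independent samples, unequal variances: SE_diff = √(SE₁² + SE₂²) = √(1.67236624 + 0.703921) = 1.5415.
z* = 1.960, so margin of error = 1.960 × 1.5415 = 3.0213.
Difference in means = 134 − 136 = -2.0000.
-2.0000 ± 3.0213 → (-5.0213, 1.0213).
The interval (-5.0213, 1.0213) contains 0, so the difference is not significant.

not significant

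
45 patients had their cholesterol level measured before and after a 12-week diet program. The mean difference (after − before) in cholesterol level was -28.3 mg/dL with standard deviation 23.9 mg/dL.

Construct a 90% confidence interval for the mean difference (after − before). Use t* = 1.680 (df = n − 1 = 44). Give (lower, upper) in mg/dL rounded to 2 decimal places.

(-34.29, -22.31)

Paired design: SE = s_d/√n = 23.9/√45 = 3.5628.
t* = 1.680; margin of error = 1.680 × 3.5628 = 5.9855.
-28.3 ± 5.9855 → (-34.29, -22.31).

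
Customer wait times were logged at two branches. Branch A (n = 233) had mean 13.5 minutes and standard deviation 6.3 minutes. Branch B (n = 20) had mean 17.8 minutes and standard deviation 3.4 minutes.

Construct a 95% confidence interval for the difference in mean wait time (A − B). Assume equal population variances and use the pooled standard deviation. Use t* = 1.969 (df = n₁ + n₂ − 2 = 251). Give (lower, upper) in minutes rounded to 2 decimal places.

s_p = √[((n₁−1)s₁² + (n₂−1)s₂²)/(n₁+n₂−2)] = √[(232·6.3² + 19·3.4²)/251] = 6.1287.
SE = 6.1287·√(1/233 + 1/20) = 1.4280.
With t* = 1.969, margin = 1.969 × 1.4280 = 2.8117.
x̄₁ − x̄₂ = 13.5 − 17.8 = -4.3000; interval -4.3000 ± 2.8117 = (-7.11, -1.49).

(-7.11, -1.49)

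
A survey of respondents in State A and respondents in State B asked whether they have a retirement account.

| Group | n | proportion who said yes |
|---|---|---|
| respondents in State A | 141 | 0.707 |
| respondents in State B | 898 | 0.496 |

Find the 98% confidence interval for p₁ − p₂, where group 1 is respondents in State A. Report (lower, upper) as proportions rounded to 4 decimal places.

SE₁ = √(p̂₁(1−p̂₁)/n₁) = √(0.7070·0.2930/141) = 0.03833; SE₂ = √(0.4960·0.5040/898) = 0.01668.
Independent samples: SE of the difference = √(SE₁² + SE₂²) = √(0.0014691889 + 0.0002782224) = 0.04180.
z* for 98% confidence is 2.326, so the margin of error is 2.326 × 0.04180 = 0.09723.
Point estimate p̂₁ − p̂₂ = 0.7070 − 0.4960 = 0.2110.
0.2110 ± 0.09723 → (0.1138, 0.3082).

(0.1138, 0.3082)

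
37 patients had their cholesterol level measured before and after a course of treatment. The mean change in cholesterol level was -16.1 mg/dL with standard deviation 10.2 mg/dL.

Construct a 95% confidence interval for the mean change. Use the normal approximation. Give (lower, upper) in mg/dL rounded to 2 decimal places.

(-19.39, -12.81)

Paired design: SE = s_d/√n = 10.2/√37 = 1.6769.
z* = 1.960; margin of error = 1.960 × 1.6769 = 3.2867.
-16.1 ± 3.2867 → (-19.39, -12.81).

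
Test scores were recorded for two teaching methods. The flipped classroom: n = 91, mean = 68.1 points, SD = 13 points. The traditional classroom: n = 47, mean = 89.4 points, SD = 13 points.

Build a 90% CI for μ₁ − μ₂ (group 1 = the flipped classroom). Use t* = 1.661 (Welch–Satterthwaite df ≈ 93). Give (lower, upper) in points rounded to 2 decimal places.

Standard errors of each mean: 13/√91 = 1.3628 and 13/√47 = 1.8962.
SE(x̄₁ − x̄₂) = √(1.3628² + 1.8962²) = 2.3351 for independent samples with unequal variances.
With t* = 1.661, the margin is 1.661 × 2.3351 = 3.8786.
x̄₁ − x̄₂ = 68.1 − 89.4 = -21.3000; the interval is -21.3000 ± 3.8786 = (-25.18, -17.42).

(-25.18, -17.42)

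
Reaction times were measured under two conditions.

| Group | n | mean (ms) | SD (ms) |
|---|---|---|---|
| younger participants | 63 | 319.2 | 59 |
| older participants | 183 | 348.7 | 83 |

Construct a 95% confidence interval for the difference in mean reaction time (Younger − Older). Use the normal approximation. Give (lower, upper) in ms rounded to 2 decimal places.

Standard errors of each mean: 59/√63 = 7.4333 and 83/√183 = 6.1355.
SE(x̄₁ − x̄₂) = √(7.4333² + 6.1355²) = 9.6384 for independent samples with unequal variances.
With z* = 1.960, the margin is 1.960 × 9.6384 = 18.8913.
x̄₁ − x̄₂ = 319.2 − 348.7 = -29.5000; the interval is -29.5000 ± 18.8913 = (-48.39, -10.61).

(-48.39, -10.61)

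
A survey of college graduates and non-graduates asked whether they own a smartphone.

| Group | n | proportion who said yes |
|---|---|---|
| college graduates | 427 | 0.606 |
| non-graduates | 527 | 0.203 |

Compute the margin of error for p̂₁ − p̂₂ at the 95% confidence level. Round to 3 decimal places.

0.058

The two standard errors are √(0.6060×0.3940/427) = 0.02365 and √(0.2030×0.7970/527) = 0.01752.
Because the samples are independent, SE_diff = √(0.02365² + 0.01752²) = 0.02943.
Using z* = 1.960 for 95%, ME = 1.960 × 0.02943 = 0.05768.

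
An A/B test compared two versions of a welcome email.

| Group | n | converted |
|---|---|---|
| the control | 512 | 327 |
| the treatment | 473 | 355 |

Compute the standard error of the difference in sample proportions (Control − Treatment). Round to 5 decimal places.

p̂₁ = 327/512 = 0.6387 and p̂₂ = 355/473 = 0.7505.
SE₁ = √(p̂₁(1−p̂₁)/n₁) = √(0.6387·0.3613/512) = 0.02123; SE₂ = √(0.7505·0.2495/473) = 0.01990.
Independent samples: SE of the difference = √(SE₁² + SE₂²) = √(0.0004507129 + 0.00039601) = 0.02910.

0.02910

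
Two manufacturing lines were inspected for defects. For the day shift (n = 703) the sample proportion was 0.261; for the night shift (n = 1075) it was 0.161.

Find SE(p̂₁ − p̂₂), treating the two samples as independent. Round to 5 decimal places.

SE₁ = √(p̂₁(1−p̂₁)/n₁) = √(0.2610·0.7390/703) = 0.01656; SE₂ = √(0.1610·0.8390/1075) = 0.01121.
Independent samples: SE of the difference = √(SE₁² + SE₂²) = √(0.0002742336 + 0.0001256641) = 0.02000.

0.02000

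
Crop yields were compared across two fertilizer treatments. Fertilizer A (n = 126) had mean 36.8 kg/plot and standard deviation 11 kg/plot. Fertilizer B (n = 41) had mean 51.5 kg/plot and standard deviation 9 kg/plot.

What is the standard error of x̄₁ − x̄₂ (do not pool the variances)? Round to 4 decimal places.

Per-group SEs: s₁/√n₁ = 11/√126 = 0.9800, s₂/√n₂ = 9/√41 = 1.4056.
Unpooled SE of the difference: √(0.9604 + 1.97571136) = 1.7135.

1.7135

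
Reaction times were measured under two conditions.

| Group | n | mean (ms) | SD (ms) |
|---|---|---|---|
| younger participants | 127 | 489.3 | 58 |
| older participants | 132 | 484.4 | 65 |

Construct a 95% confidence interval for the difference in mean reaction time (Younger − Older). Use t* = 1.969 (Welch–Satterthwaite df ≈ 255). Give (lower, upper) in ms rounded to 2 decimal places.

(-10.16, 19.96)

Standard errors of each mean: 58/√127 = 5.1467 and 65/√132 = 5.6575.
SE(x̄₁ − x̄₂) = √(5.1467² + 5.6575²) = 7.6483 for independent samples with unequal variances.
With t* = 1.969, the margin is 1.969 × 7.6483 = 15.0595.
x̄₁ − x̄₂ = 489.3 − 484.4 = 4.9000; the interval is 4.9000 ± 15.0595 = (-10.16, 19.96).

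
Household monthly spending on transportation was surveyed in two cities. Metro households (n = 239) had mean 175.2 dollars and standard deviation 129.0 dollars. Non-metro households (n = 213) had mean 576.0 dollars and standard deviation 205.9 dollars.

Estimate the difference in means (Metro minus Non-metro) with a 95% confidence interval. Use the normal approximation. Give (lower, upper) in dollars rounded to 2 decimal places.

Standard errors of each mean: 129.0/√239 = 8.3443 and 205.9/√213 = 14.1080.
SE(x̄₁ − x̄₂) = √(8.3443² + 14.1080²) = 16.3909 for independent samples with unequal variances.
With z* = 1.960, the margin is 1.960 × 16.3909 = 32.1262.
x̄₁ − x̄₂ = 175.2 − 576.0 = -400.8000; the interval is -400.8000 ± 32.1262 = (-432.93, -368.67).

(-432.93, -368.67)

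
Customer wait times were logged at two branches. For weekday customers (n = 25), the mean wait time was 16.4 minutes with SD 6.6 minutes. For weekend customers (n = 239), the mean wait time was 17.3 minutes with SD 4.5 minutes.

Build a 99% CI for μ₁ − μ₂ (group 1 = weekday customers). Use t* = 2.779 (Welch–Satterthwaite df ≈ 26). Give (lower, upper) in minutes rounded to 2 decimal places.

SE₁ = s₁/√n₁ = 6.6/√25 = 1.3200; SE₂ = 4.5/√239 = 0.2911.
Independent samples, unequal variances: SE_diff = √(SE₁² + SE₂²) = √(1.7424 + 0.08473921) = 1.3517.
t* = 2.779, so margin of error = 2.779 × 1.3517 = 3.7564.
Difference in means = 16.4 − 17.3 = -0.9000.
-0.9000 ± 3.7564 → (-4.66, 2.86).

(-4.66, 2.86)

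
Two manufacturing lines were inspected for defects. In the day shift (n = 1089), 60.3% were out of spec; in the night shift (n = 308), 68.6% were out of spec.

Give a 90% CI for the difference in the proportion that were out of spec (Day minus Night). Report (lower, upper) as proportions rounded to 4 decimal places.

SE₁ = √(p̂₁(1−p̂₁)/n₁) = √(0.6030·0.3970/1089) = 0.01483; SE₂ = √(0.6860·0.3140/308) = 0.02645.
Independent samples: SE of the difference = √(SE₁² + SE₂²) = √(0.0002199289 + 0.0006996025) = 0.03032.
z* for 90% confidence is 1.645, so the margin of error is 1.645 × 0.03032 = 0.04988.
Point estimate p̂₁ − p̂₂ = 0.6030 − 0.6860 = -0.0830.
-0.0830 ± 0.04988 → (-0.1329, -0.0331).

(-0.1329, -0.0331)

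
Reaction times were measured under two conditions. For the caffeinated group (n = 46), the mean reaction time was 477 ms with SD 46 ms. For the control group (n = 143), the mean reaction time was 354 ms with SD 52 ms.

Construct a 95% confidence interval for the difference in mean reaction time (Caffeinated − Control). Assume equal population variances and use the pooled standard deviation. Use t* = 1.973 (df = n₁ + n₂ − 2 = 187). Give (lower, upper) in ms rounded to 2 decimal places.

(106.07, 139.93)

s_p = √[((n₁−1)s₁² + (n₂−1)s₂²)/(n₁+n₂−2)] = √[(45·46² + 142·52²)/187] = 50.6212.
SE = 50.6212·√(1/46 + 1/143) = 8.5806.
With t* = 1.973, margin = 1.973 × 8.5806 = 16.9295.
x̄₁ − x̄₂ = 477 − 354 = 123.0000; interval 123.0000 ± 16.9295 = (106.07, 139.93).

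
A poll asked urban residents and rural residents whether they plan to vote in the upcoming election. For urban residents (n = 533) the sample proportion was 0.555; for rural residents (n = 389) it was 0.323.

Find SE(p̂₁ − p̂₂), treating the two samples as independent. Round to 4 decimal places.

The two standard errors are √(0.5550×0.4450/533) = 0.02153 and √(0.3230×0.6770/389) = 0.02371.
Because the samples are independent, SE_diff = √(0.02153² + 0.02371²) = 0.03203.

0.0320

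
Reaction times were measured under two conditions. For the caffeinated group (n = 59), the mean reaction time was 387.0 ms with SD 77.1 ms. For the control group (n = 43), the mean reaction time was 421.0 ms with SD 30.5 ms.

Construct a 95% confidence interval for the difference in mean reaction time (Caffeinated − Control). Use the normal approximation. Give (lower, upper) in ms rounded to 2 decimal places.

Standard errors of each mean: 77.1/√59 = 10.0376 and 30.5/√43 = 4.6512.
SE(x̄₁ − x̄₂) = √(10.0376² + 4.6512²) = 11.0629 for independent samples with unequal variances.
With z* = 1.960, the margin is 1.960 × 11.0629 = 21.6833.
x̄₁ − x̄₂ = 387.0 − 421.0 = -34.0000; the interval is -34.0000 ± 21.6833 = (-55.68, -12.32).

(-55.68, -12.32)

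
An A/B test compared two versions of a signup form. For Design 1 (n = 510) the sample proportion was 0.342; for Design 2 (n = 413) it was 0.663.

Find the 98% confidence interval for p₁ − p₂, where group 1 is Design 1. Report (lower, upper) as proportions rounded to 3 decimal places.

(-0.394, -0.248)

SE₁ = √(p̂₁(1−p̂₁)/n₁) = √(0.3420·0.6580/510) = 0.02101; SE₂ = √(0.6630·0.3370/413) = 0.02326.
Independent samples: SE of the difference = √(SE₁² + SE₂²) = √(0.0004414201 + 0.0005410276) = 0.03134.
z* for 98% confidence is 2.326, so the margin of error is 2.326 × 0.03134 = 0.07290.
Point estimate p̂₁ − p̂₂ = 0.3420 − 0.6630 = -0.3210.
-0.3210 ± 0.07290 → (-0.394, -0.248).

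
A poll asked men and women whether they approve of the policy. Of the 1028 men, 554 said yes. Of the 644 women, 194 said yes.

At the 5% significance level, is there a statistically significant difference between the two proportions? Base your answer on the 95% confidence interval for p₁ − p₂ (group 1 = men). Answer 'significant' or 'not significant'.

significant

First, p̂₁ = 554/1028 = 0.5389; p̂₂ = 194/644 = 0.3012.
The two standard errors are √(0.5389×0.4611/1028) = 0.01555 and √(0.3012×0.6988/644) = 0.01808.
Because the samples are independent, SE_diff = √(0.01555² + 0.01808²) = 0.02385.
Using z* = 1.960 for 95%, ME = 1.960 × 0.02385 = 0.04675.
p̂₁ − p̂₂ = 0.2377; interval 0.2377 ± 0.04675 gives (0.19095, 0.28445).
The interval (0.19095, 0.28445) does not contain 0, so the difference is significant.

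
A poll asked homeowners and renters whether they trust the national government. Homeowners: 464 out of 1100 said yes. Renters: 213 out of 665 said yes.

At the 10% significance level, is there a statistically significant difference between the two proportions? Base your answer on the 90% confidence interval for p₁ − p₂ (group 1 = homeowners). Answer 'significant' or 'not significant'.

Sample proportions: 464/1100 = 0.4218, 213/665 = 0.3203.
Each SE is √(p̂(1−p̂)/n): √(0.4218·0.5782/1100) = 0.01489 and √(0.3203·0.6797/665) = 0.01809.
SE(p̂₁ − p̂₂) = √(SE₁² + SE₂²) = √(0.0002217121 + 0.0003272481) = 0.02343, since the two samples are independent.
At 90% confidence z* = 1.645; margin = 1.645 × 0.02343 = 0.03854.
The difference is 0.4218 − 0.3203 = 0.1015, so the interval is 0.1015 ± 0.03854 = (0.06296, 0.14004).
The interval (0.06296, 0.14004) does not contain 0, so the difference is significant.

significant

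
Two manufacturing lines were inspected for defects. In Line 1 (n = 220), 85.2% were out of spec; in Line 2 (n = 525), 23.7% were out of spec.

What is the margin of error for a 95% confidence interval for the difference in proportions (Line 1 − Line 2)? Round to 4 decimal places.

0.0594

Each SE is √(p̂(1−p̂)/n): √(0.8520·0.1480/220) = 0.02394 and √(0.2370·0.7630/525) = 0.01856.
SE(p̂₁ − p̂₂) = √(SE₁² + SE₂²) = √(0.0005731236 + 0.0003444736) = 0.03029, since the two samples are independent.
At 95% confidence z* = 1.960; margin = 1.960 × 0.03029 = 0.05937.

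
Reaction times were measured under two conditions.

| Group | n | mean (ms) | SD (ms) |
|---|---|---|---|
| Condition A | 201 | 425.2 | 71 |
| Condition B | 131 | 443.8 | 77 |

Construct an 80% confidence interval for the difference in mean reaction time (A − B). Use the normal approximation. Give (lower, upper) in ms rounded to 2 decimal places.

(-29.35, -7.85)

Per-group SEs: s₁/√n₁ = 71/√201 = 5.0080, s₂/√n₂ = 77/√131 = 6.7275.
Unpooled SE of the difference: √(25.080064 + 45.25925625) = 8.3869.
Margin of error = z* · SE = 1.282 × 8.3869 = 10.7520.
x̄₁ − x̄₂ = 425.2 − 443.8 = -18.6000.
CI: -18.6000 ± 10.7520 = (-29.35, -7.85).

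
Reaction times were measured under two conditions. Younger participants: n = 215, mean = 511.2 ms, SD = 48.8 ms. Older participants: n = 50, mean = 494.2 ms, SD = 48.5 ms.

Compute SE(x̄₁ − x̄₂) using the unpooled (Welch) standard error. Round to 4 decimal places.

Per-group SEs: s₁/√n₁ = 48.8/√215 = 3.3281, s₂/√n₂ = 48.5/√50 = 6.8589.
Unpooled SE of the difference: √(11.07624961 + 47.04450921) = 7.6237.

7.6237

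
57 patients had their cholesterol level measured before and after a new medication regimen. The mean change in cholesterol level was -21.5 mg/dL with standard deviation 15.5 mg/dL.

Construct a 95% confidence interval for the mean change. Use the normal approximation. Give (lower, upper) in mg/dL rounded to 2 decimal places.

(-25.52, -17.48)

This is a matched-pairs design, so SE = s_d/√n = 15.5/√57 = 2.0530.
Margin = 1.960 × 2.0530 = 4.0239; the interval is -21.5 ± 4.0239 = (-25.52, -17.48).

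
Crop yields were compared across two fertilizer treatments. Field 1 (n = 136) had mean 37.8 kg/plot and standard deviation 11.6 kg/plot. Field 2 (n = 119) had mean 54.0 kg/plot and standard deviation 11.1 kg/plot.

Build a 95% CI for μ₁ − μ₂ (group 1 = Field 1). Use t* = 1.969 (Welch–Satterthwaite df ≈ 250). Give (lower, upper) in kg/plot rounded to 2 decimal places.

SE₁ = s₁/√n₁ = 11.6/√136 = 0.9947; SE₂ = 11.1/√119 = 1.0175.
Independent samples, unequal variances: SE_diff = √(SE₁² + SE₂²) = √(0.98942809 + 1.03530625) = 1.4229.
t* = 1.969, so margin of error = 1.969 × 1.4229 = 2.8017.
Difference in means = 37.8 − 54.0 = -16.2000.
-16.2000 ± 2.8017 → (-19.00, -13.40).

(-19.00, -13.40)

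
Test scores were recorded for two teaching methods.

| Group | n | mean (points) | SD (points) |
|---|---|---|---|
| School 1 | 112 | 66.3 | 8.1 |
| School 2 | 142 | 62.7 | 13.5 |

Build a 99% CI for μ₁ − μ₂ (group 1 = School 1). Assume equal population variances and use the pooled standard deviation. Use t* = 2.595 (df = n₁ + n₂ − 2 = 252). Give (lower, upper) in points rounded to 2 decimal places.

Pooled variance s_p² = [111·8.1² + 141·13.5²] / (112+142−2) = 130.8729, so s_p = 11.4400.
SE_diff = s_p·√(1/n₁ + 1/n₂) = 11.4400·√(1/112 + 1/142) = 1.4457.
t* = 2.595; margin = 2.595 × 1.4457 = 3.7516.
Difference = 66.3 − 62.7 = 3.6000.
3.6000 ± 3.7516 → (-0.15, 7.35).

(-0.15, 7.35)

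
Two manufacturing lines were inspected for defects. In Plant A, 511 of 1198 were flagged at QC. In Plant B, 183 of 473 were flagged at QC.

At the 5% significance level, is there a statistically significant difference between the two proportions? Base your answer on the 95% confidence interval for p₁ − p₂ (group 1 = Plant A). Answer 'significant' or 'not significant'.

First, p̂₁ = 511/1198 = 0.4265; p̂₂ = 183/473 = 0.3869.
The two standard errors are √(0.4265×0.5735/1198) = 0.01429 and √(0.3869×0.6131/473) = 0.02239.
Because the samples are independent, SE_diff = √(0.01429² + 0.02239²) = 0.02656.
Using z* = 1.960 for 95%, ME = 1.960 × 0.02656 = 0.05206.
p̂₁ − p̂₂ = 0.0396; interval 0.0396 ± 0.05206 gives (-0.01246, 0.09166).
The interval (-0.01246, 0.09166) contains 0, so the difference is not significant.

not significant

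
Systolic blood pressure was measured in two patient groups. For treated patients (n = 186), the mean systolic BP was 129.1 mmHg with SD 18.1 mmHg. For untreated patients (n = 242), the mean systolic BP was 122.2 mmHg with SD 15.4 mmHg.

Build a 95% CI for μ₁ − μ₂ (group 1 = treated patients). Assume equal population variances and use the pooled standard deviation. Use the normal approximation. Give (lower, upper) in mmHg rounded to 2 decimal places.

Pooled variance s_p² = [185·18.1² + 241·15.4²] / (186+242−2) = 276.4399, so s_p = 16.6265.
SE_diff = s_p·√(1/n₁ + 1/n₂) = 16.6265·√(1/186 + 1/242) = 1.6213.
z* = 1.960; margin = 1.960 × 1.6213 = 3.1777.
Difference = 129.1 − 122.2 = 6.9000.
6.9000 ± 3.1777 → (3.72, 10.08).

(3.72, 10.08)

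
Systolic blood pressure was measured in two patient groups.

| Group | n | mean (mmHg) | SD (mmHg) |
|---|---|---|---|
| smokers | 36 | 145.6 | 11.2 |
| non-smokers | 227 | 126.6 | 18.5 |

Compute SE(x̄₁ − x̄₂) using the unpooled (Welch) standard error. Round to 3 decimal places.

2.234

SE₁ = s₁/√n₁ = 11.2/√36 = 1.8667; SE₂ = 18.5/√227 = 1.2279.
Independent samples, unequal variances: SE_diff = √(SE₁² + SE₂²) = √(3.48456889 + 1.50773841) = 2.2343.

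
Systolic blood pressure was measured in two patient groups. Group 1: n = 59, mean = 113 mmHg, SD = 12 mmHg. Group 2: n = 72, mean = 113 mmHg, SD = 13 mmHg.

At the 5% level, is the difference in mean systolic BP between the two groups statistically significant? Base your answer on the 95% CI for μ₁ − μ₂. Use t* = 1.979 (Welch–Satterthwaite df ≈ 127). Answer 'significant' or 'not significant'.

not significant

SE₁ = s₁/√n₁ = 12/√59 = 1.5623; SE₂ = 13/√72 = 1.5321.
Independent samples, unequal variances: SE_diff = √(SE₁² + SE₂²) = √(2.44078129 + 2.34733041) = 2.1882.
t* = 1.979, so margin of error = 1.979 × 2.1882 = 4.3304.
Difference in means = 113 − 113 = 0.0000.
0.0000 ± 4.3304 → (-4.3304, 4.3304).
The interval (-4.3304, 4.3304) contains 0, so the difference is not significant.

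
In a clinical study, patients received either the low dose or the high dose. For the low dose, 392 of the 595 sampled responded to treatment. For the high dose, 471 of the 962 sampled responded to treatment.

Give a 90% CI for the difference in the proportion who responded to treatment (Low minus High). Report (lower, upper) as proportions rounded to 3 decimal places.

(0.128, 0.211)

Sample proportions: 392/595 = 0.6588, 471/962 = 0.4896.
Each SE is √(p̂(1−p̂)/n): √(0.6588·0.3412/595) = 0.01944 and √(0.4896·0.5104/962) = 0.01612.
SE(p̂₁ − p̂₂) = √(SE₁² + SE₂²) = √(0.0003779136 + 0.0002598544) = 0.02525, since the two samples are independent.
At 90% confidence z* = 1.645; margin = 1.645 × 0.02525 = 0.04154.
The difference is 0.6588 − 0.4896 = 0.1692, so the interval is 0.1692 ± 0.04154 = (0.128, 0.211).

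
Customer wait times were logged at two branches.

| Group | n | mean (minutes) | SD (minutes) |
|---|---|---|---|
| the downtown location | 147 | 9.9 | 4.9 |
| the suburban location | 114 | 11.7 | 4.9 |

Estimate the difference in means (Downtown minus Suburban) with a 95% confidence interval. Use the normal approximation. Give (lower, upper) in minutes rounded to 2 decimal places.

(-3.00, -0.60)

Standard errors of each mean: 4.9/√147 = 0.4041 and 4.9/√114 = 0.4589.
SE(x̄₁ − x̄₂) = √(0.4041² + 0.4589²) = 0.6115 for independent samples with unequal variances.
With z* = 1.960, the margin is 1.960 × 0.6115 = 1.1985.
x̄₁ − x̄₂ = 9.9 − 11.7 = -1.8000; the interval is -1.8000 ± 1.1985 = (-3.00, -0.60).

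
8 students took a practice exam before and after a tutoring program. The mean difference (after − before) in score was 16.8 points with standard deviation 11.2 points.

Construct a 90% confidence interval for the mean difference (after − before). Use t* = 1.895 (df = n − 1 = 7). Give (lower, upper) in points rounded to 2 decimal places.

(9.30, 24.30)

This is a matched-pairs design, so SE = s_d/√n = 11.2/√8 = 3.9598.
Margin = 1.895 × 3.9598 = 7.5038; the interval is 16.8 ± 7.5038 = (9.30, 24.30).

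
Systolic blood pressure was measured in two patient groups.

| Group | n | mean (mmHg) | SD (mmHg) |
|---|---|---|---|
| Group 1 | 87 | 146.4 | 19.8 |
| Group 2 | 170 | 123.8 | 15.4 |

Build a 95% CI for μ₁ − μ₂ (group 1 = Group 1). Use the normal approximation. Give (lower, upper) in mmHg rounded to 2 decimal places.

Standard errors of each mean: 19.8/√87 = 2.1228 and 15.4/√170 = 1.1811.
SE(x̄₁ − x̄₂) = √(2.1228² + 1.1811²) = 2.4293 for independent samples with unequal variances.
With z* = 1.960, the margin is 1.960 × 2.4293 = 4.7614.
x̄₁ − x̄₂ = 146.4 − 123.8 = 22.6000; the interval is 22.6000 ± 4.7614 = (17.84, 27.36).

(17.84, 27.36)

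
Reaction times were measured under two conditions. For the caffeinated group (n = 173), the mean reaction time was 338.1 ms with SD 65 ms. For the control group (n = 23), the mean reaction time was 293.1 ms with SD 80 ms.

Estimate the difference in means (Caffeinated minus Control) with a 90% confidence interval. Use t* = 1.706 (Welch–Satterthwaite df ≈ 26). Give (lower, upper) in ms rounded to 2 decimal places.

(15.32, 74.68)

SE₁ = s₁/√n₁ = 65/√173 = 4.9419; SE₂ = 80/√23 = 16.6812.
Independent samples, unequal variances: SE_diff = √(SE₁² + SE₂²) = √(24.42237561 + 278.26243344) = 17.3978.
t* = 1.706, so margin of error = 1.706 × 17.3978 = 29.6806.
Difference in means = 338.1 − 293.1 = 45.0000.
45.0000 ± 29.6806 → (15.32, 74.68).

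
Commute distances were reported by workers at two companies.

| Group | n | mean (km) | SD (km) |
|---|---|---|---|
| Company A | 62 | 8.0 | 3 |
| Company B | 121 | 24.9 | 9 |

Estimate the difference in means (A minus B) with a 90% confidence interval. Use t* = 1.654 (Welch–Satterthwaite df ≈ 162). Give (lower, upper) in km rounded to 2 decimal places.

Per-group SEs: s₁/√n₁ = 3/√62 = 0.3810, s₂/√n₂ = 9/√121 = 0.8182.
Unpooled SE of the difference: √(0.145161 + 0.66945124) = 0.9026.
Margin of error = t* · SE = 1.654 × 0.9026 = 1.4929.
x̄₁ − x̄₂ = 8.0 − 24.9 = -16.9000.
CI: -16.9000 ± 1.4929 = (-18.39, -15.41).

(-18.39, -15.41)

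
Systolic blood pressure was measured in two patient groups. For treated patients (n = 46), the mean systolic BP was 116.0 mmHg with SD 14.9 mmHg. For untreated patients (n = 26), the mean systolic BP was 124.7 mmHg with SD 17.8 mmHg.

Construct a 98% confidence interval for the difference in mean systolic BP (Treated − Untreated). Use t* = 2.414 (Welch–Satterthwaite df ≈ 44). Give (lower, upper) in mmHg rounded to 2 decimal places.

(-18.66, 1.26)

Per-group SEs: s₁/√n₁ = 14.9/√46 = 2.1969, s₂/√n₂ = 17.8/√26 = 3.4909.
Unpooled SE of the difference: √(4.82636961 + 12.18638281) = 4.1247.
Margin of error = t* · SE = 2.414 × 4.1247 = 9.9570.
x̄₁ − x̄₂ = 116.0 − 124.7 = -8.7000.
CI: -8.7000 ± 9.9570 = (-18.66, 1.26).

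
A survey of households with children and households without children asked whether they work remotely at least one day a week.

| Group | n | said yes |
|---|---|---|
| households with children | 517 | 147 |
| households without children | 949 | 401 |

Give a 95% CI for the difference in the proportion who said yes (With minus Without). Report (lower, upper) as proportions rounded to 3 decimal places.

Sample proportions: 147/517 = 0.2843, 401/949 = 0.4226.
Each SE is √(p̂(1−p̂)/n): √(0.2843·0.7157/517) = 0.01984 and √(0.4226·0.5774/949) = 0.01604.
SE(p̂₁ − p̂₂) = √(SE₁² + SE₂²) = √(0.0003936256 + 0.0002572816) = 0.02551, since the two samples are independent.
At 95% confidence z* = 1.960; margin = 1.960 × 0.02551 = 0.05000.
The difference is 0.2843 − 0.4226 = -0.1383, so the interval is -0.1383 ± 0.05000 = (-0.188, -0.088).

(-0.188, -0.088)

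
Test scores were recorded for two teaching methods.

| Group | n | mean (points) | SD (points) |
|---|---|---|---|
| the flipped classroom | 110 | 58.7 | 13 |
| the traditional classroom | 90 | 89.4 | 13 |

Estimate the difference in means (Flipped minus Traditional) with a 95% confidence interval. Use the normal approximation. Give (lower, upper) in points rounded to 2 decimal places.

(-34.32, -27.08)

SE₁ = s₁/√n₁ = 13/√110 = 1.2395; SE₂ = 13/√90 = 1.3703.
Independent samples, unequal variances: SE_diff = √(SE₁² + SE₂²) = √(1.53636025 + 1.87772209) = 1.8477.
z* = 1.960, so margin of error = 1.960 × 1.8477 = 3.6215.
Difference in means = 58.7 − 89.4 = -30.7000.
-30.7000 ± 3.6215 → (-34.32, -27.08).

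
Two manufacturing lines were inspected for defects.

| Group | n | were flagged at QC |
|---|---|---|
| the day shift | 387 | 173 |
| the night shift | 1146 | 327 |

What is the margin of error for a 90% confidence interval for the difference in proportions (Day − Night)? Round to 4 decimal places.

p̂₁ = 173/387 = 0.4470 and p̂₂ = 327/1146 = 0.2853.
SE₁ = √(p̂₁(1−p̂₁)/n₁) = √(0.4470·0.5530/387) = 0.02527; SE₂ = √(0.2853·0.7147/1146) = 0.01334.
Independent samples: SE of the difference = √(SE₁² + SE₂²) = √(0.0006385729 + 0.0001779556) = 0.02857.
z* for 90% confidence is 1.645, so the margin of error is 1.645 × 0.02857 = 0.04700.

0.0470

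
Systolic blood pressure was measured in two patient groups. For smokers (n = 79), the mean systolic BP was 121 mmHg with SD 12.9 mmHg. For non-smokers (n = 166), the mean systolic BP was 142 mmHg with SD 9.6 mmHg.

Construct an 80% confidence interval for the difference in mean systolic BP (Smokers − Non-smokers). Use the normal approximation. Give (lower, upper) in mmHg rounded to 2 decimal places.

SE₁ = s₁/√n₁ = 12.9/√79 = 1.4514; SE₂ = 9.6/√166 = 0.7451.
Independent samples, unequal variances: SE_diff = √(SE₁² + SE₂²) = √(2.10656196 + 0.55517401) = 1.6315.
z* = 1.282, so margin of error = 1.282 × 1.6315 = 2.0916.
Difference in means = 121 − 142 = -21.0000.
-21.0000 ± 2.0916 → (-23.09, -18.91).

(-23.09, -18.91)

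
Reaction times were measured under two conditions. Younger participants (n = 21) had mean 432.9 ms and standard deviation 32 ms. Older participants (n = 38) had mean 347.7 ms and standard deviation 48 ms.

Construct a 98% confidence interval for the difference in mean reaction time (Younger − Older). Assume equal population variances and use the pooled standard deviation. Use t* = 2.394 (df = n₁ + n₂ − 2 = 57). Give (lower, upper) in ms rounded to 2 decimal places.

s_p = √[((n₁−1)s₁² + (n₂−1)s₂²)/(n₁+n₂−2)] = √[(20·32² + 37·48²)/57] = 43.0683.
SE = 43.0683·√(1/21 + 1/38) = 11.7107.
With t* = 2.394, margin = 2.394 × 11.7107 = 28.0354.
x̄₁ − x̄₂ = 432.9 − 347.7 = 85.2000; interval 85.2000 ± 28.0354 = (57.16, 113.24).

(57.16, 113.24)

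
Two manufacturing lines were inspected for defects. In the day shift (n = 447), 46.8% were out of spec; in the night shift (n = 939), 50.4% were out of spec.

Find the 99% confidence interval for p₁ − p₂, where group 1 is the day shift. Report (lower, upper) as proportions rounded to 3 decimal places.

(-0.110, 0.038)

Each SE is √(p̂(1−p̂)/n): √(0.4680·0.5320/447) = 0.02360 and √(0.5040·0.4960/939) = 0.01632.
SE(p̂₁ − p̂₂) = √(SE₁² + SE₂²) = √(0.00055696 + 0.0002663424) = 0.02869, since the two samples are independent.
At 99% confidence z* = 2.576; margin = 2.576 × 0.02869 = 0.07391.
The difference is 0.4680 − 0.5040 = -0.0360, so the interval is -0.0360 ± 0.07391 = (-0.110, 0.038).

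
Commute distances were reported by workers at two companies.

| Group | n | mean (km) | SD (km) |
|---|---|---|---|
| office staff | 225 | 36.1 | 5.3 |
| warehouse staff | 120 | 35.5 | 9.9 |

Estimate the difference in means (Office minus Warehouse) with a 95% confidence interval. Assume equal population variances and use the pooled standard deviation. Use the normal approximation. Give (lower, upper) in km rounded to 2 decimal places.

(-1.00, 2.20)

Pooled variance s_p² = [224·5.3² + 119·9.9²] / (225+120−2) = 52.3480, so s_p = 7.2352.
SE_diff = s_p·√(1/n₁ + 1/n₂) = 7.2352·√(1/225 + 1/120) = 0.8179.
z* = 1.960; margin = 1.960 × 0.8179 = 1.6031.
Difference = 36.1 − 35.5 = 0.6000.
0.6000 ± 1.6031 → (-1.00, 2.20).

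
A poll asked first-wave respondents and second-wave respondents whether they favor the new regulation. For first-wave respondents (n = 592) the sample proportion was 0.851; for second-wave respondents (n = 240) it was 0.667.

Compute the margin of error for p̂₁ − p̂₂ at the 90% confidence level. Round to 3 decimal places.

The two standard errors are √(0.8510×0.1490/592) = 0.01464 and √(0.6670×0.3330/240) = 0.03042.
Because the samples are independent, SE_diff = √(0.01464² + 0.03042²) = 0.03376.
Using z* = 1.645 for 90%, ME = 1.645 × 0.03376 = 0.05554.

0.056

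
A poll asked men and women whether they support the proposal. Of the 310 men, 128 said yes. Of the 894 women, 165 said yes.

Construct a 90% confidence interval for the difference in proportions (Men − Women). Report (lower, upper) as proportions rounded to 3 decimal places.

p̂₁ = 128/310 = 0.4129 and p̂₂ = 165/894 = 0.1846.
SE₁ = √(p̂₁(1−p̂₁)/n₁) = √(0.4129·0.5871/310) = 0.02796; SE₂ = √(0.1846·0.8154/894) = 0.01298.
Independent samples: SE of the difference = √(SE₁² + SE₂²) = √(0.0007817616 + 0.0001684804) = 0.03083.
z* for 90% confidence is 1.645, so the margin of error is 1.645 × 0.03083 = 0.05072.
Point estimate p̂₁ − p̂₂ = 0.4129 − 0.1846 = 0.2283.
0.2283 ± 0.05072 → (0.178, 0.279).

(0.178, 0.279)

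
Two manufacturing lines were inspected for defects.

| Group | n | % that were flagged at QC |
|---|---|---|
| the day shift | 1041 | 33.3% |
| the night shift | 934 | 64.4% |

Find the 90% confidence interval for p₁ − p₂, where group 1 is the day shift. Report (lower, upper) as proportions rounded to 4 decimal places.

SE₁ = √(p̂₁(1−p̂₁)/n₁) = √(0.3330·0.6670/1041) = 0.01461; SE₂ = √(0.6440·0.3560/934) = 0.01567.
Independent samples: SE of the difference = √(SE₁² + SE₂²) = √(0.0002134521 + 0.0002455489) = 0.02142.
z* for 90% confidence is 1.645, so the margin of error is 1.645 × 0.02142 = 0.03524.
Point estimate p̂₁ − p̂₂ = 0.3330 − 0.6440 = -0.3110.
-0.3110 ± 0.03524 → (-0.3462, -0.2758).

(-0.3462, -0.2758)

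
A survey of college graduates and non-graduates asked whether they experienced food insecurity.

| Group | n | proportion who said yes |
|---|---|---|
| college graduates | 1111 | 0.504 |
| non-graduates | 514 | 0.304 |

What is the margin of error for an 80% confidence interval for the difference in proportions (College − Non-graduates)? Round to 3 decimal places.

SE₁ = √(p̂₁(1−p̂₁)/n₁) = √(0.5040·0.4960/1111) = 0.01500; SE₂ = √(0.3040·0.6960/514) = 0.02029.
Independent samples: SE of the difference = √(SE₁² + SE₂²) = √(0.000225 + 0.0004116841) = 0.02523.
z* for 80% confidence is 1.282, so the margin of error is 1.282 × 0.02523 = 0.03234.

0.032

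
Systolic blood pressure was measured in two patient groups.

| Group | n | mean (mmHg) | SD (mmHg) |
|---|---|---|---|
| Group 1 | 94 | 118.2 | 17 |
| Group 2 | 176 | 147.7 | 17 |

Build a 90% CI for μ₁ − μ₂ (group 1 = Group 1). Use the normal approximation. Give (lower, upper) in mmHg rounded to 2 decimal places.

Per-group SEs: s₁/√n₁ = 17/√94 = 1.7534, s₂/√n₂ = 17/√176 = 1.2814.
Unpooled SE of the difference: √(3.07441156 + 1.64198596) = 2.1717.
Margin of error = z* · SE = 1.645 × 2.1717 = 3.5724.
x̄₁ − x̄₂ = 118.2 − 147.7 = -29.5000.
CI: -29.5000 ± 3.5724 = (-33.07, -25.93).

(-33.07, -25.93)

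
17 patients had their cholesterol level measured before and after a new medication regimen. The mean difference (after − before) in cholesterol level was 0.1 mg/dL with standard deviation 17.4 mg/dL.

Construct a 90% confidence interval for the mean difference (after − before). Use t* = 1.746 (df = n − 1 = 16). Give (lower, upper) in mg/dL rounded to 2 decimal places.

(-7.27, 7.47)

Paired design: SE = s_d/√n = 17.4/√17 = 4.2201.
t* = 1.746; margin of error = 1.746 × 4.2201 = 7.3683.
0.1 ± 7.3683 → (-7.27, 7.47).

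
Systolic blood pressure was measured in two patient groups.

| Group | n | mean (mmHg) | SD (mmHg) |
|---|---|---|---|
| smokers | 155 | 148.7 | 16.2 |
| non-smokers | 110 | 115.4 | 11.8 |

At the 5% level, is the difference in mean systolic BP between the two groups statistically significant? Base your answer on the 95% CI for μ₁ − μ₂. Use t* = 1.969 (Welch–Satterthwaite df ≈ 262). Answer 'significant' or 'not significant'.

SE₁ = s₁/√n₁ = 16.2/√155 = 1.3012; SE₂ = 11.8/√110 = 1.1251.
Independent samples, unequal variances: SE_diff = √(SE₁² + SE₂²) = √(1.69312144 + 1.26585001) = 1.7202.
t* = 1.969, so margin of error = 1.969 × 1.7202 = 3.3871.
Difference in means = 148.7 − 115.4 = 33.3000.
33.3000 ± 3.3871 → (29.9129, 36.6871).
The interval (29.9129, 36.6871) does not contain 0, so the difference is significant.

significant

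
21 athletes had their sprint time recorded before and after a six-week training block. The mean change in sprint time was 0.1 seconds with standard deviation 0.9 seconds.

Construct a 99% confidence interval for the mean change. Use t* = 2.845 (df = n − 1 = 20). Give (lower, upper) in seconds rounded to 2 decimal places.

This is a matched-pairs design, so SE = s_d/√n = 0.9/√21 = 0.1964.
Margin = 2.845 × 0.1964 = 0.5588; the interval is 0.1 ± 0.5588 = (-0.46, 0.66).

(-0.46, 0.66)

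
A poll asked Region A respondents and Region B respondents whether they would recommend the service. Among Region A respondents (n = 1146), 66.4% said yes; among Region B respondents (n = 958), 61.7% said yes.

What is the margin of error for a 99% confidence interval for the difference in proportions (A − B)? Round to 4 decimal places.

The two standard errors are √(0.6640×0.3360/1146) = 0.01395 and √(0.6170×0.3830/958) = 0.01571.
Because the samples are independent, SE_diff = √(0.01395² + 0.01571²) = 0.02101.
Using z* = 2.576 for 99%, ME = 2.576 × 0.02101 = 0.05412.

0.0541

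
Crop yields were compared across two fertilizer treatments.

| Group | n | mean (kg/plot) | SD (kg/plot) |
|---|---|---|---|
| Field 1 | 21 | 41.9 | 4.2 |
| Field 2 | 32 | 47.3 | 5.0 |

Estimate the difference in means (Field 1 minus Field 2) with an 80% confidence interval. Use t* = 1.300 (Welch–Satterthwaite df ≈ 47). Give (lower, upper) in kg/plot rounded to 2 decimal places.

(-7.06, -3.74)

Standard errors of each mean: 4.2/√21 = 0.9165 and 5.0/√32 = 0.8839.
SE(x̄₁ − x̄₂) = √(0.9165² + 0.8839²) = 1.2733 for independent samples with unequal variances.
With t* = 1.300, the margin is 1.300 × 1.2733 = 1.6553.
x̄₁ − x̄₂ = 41.9 − 47.3 = -5.4000; the interval is -5.4000 ± 1.6553 = (-7.06, -3.74).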